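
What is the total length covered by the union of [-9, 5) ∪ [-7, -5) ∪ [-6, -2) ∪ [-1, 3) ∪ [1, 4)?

14

Merged: [-9, 5).
Length: 14.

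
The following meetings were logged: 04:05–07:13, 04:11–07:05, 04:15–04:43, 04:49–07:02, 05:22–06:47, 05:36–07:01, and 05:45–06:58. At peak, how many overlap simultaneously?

Walk the sorted start/end points keeping a running depth.
The depth first hits 6 at 05:45.

6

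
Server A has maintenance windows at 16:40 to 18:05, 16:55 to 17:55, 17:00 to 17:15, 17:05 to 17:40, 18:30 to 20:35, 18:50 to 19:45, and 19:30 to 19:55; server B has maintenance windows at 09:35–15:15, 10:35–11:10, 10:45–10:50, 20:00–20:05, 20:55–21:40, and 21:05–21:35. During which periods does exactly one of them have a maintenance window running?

09:35–15:15, 16:40–18:05, 18:30–20:00, 20:05–20:35, 20:55–21:40

First set merges to 16:40–18:05, 18:30–20:35.
Second set merges to 09:35–15:15, 20:00–20:05, 20:55–21:40.
A \ B = 16:40–18:05, 18:30–20:00, 20:05–20:35.
B \ A = 09:35–15:15, 20:55–21:40.
Union of the two gives the symmetric difference.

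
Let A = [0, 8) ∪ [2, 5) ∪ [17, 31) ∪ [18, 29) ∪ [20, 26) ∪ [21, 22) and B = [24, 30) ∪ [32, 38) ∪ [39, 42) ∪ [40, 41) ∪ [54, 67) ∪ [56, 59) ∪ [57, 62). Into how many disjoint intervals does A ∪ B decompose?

5

First set merges to [0, 8), [17, 31).
Second set merges to [24, 30), [32, 38), [39, 42), [54, 67).
A ∪ B = [0, 8), [17, 31), [32, 38), [39, 42), [54, 67).
That is 5 disjoint pieces.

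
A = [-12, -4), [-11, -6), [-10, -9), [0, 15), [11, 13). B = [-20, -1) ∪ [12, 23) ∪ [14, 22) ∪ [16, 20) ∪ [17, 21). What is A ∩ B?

Merge the first list: [-12, -4), [0, 15).
Merge the second list: [-20, -1), [12, 23).
[-12, -4) meets the second set on [-12, -4).
[0, 15) meets the second set on [12, 15).

[-12, -4) ∪ [12, 15)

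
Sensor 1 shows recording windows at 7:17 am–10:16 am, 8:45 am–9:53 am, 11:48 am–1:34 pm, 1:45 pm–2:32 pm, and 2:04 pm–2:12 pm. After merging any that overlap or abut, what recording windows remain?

7:17 am–10:16 am, 11:48 am–1:34 pm, 1:45 pm–2:32 pm

8:45 am–9:53 am overlaps/touches 7:17 am–10:16 am → extend to 7:17 am–10:16 am.
11:48 am–1:34 pm is disjoint → start new block.
1:45 pm–2:32 pm is disjoint → start new block.
2:04 pm–2:12 pm overlaps/touches 1:45 pm–2:32 pm → extend to 1:45 pm–2:32 pm.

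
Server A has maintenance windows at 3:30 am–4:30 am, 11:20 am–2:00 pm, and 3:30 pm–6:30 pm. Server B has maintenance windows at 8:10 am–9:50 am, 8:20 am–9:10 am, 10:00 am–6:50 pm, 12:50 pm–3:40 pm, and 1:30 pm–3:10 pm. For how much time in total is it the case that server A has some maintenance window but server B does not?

Second set merges to 8:10 am-9:50 am, 10:00 am-6:50 pm.
A \ B = 3:30 am-4:30 am.
Total: 1 h.

1 h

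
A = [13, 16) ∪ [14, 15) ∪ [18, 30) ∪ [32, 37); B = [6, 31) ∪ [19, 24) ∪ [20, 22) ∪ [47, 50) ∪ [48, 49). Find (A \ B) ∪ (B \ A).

[6, 13) ∪ [16, 18) ∪ [30, 31) ∪ [32, 37) ∪ [47, 50)

First set merges to [13, 16), [18, 30), [32, 37).
Second set merges to [6, 31), [47, 50).
Only in the first: [32, 37).
Only in the second: [6, 13), [16, 18), [30, 31), [47, 50).
Together these are the periods covered by exactly one.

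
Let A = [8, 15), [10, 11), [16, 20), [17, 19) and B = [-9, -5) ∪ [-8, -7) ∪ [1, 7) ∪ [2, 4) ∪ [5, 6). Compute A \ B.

A, merged: [8, 15), [16, 20).
B, merged: [-9, -5), [1, 7).
[8, 15): no B overlap → unchanged.
[16, 20): no B overlap → unchanged.

[8, 15) ∪ [16, 20)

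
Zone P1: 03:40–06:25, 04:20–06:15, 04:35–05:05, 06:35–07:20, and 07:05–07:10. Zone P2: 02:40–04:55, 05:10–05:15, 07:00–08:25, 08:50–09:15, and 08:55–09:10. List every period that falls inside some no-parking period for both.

Merge the first list: 03:40–06:25, 06:35–07:20.
Merge the second list: 02:40–04:55, 05:10–05:15, 07:00–08:25, 08:50–09:15.
03:40–06:25 ∩ B → 03:40–04:55, 05:10–05:15.
06:35–07:20 ∩ B → 07:00–07:20.

03:40–04:55, 05:10–05:15, 07:00–07:20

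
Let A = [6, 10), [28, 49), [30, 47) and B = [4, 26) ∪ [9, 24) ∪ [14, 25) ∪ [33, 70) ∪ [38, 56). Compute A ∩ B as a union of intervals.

A, merged: [6, 10), [28, 49).
B, merged: [4, 26), [33, 70).
[6, 10) overlaps B on [6, 10).
[28, 49) overlaps B on [33, 49).

[6, 10) ∪ [33, 49)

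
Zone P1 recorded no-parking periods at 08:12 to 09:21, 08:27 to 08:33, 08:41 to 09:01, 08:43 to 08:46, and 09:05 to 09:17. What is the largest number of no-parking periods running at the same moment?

Sweep endpoints in order; track running count of active intervals.
Peak of 3 reached at 08:43.

3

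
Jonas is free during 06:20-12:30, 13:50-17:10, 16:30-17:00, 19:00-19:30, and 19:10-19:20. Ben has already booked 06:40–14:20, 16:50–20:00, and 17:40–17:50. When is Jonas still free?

06:20–06:40, 14:20–16:50

Merge the first list: 06:20–12:30, 13:50–17:10, 19:00–19:30.
Merge the second list: 06:40–14:20, 16:50–20:00.
06:20–12:30 with B removed leaves 06:20–06:40.
13:50–17:10 with B removed leaves 14:20–16:50.
19:00–19:30 lies entirely inside B → drops out.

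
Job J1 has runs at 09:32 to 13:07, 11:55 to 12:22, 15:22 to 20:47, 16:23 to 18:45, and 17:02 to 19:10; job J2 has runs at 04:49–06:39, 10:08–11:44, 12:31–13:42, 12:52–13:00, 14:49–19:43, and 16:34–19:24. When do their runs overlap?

First set merges to 09:32–13:07, 15:22–20:47.
Second set merges to 04:49–06:39, 10:08–11:44, 12:31–13:42, 14:49–19:43.
09:32–13:07 meets the second set on 10:08–11:44, 12:31–13:07.
15:22–20:47 meets the second set on 15:22–19:43.

10:08–11:44, 12:31–13:07, 15:22–19:43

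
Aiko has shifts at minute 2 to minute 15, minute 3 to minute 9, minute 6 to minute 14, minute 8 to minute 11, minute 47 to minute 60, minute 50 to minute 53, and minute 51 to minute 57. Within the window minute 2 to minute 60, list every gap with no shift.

After merging, the occupied span is minute 2 to minute 15, minute 47 to minute 60.
Gaps within minute 2 to minute 60: minute 15 to minute 47.

minute 15 to minute 47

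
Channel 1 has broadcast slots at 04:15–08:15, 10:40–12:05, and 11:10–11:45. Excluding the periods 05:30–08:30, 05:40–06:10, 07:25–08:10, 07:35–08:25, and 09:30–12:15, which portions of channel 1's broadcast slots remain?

04:15–05:30

A, merged: 04:15–08:15, 10:40–12:05.
B, merged: 05:30–08:30, 09:30–12:15.
04:15–08:15 \ B = 04:15–05:30.
10:40–12:05: entirely removed.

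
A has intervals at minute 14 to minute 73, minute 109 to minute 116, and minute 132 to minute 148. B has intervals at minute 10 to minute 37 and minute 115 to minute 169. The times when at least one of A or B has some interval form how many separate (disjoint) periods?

A ∪ B = minute 10 to minute 73, minute 109 to minute 169.
That is 2 disjoint pieces.

2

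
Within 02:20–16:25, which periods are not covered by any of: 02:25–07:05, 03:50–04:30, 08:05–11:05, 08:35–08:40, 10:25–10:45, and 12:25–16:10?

02:20–02:25, 07:05–08:05, 11:05–12:25, 16:10–16:25

The merged coverage is 02:25–07:05, 08:05–11:05, 12:25–16:10.
Gaps within 02:20–16:25: 02:20–02:25, 07:05–08:05, 11:05–12:25, 16:10–16:25.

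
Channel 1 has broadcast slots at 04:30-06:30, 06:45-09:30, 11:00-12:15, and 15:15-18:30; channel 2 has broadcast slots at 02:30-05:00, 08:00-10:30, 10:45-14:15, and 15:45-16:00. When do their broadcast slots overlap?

04:30-06:30 ∩ B → 04:30-05:00.
06:45-09:30 ∩ B → 08:00-09:30.
11:00-12:15 ∩ B → 11:00-12:15.
15:15-18:30 ∩ B → 15:45-16:00.

04:30-05:00, 08:00-09:30, 11:00-12:15, 15:45-16:00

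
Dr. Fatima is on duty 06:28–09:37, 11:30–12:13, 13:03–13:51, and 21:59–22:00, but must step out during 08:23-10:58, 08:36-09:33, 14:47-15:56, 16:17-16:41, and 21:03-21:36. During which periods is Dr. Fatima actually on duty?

06:28–08:23, 11:30–12:13, 13:03–13:51, 21:59–22:00

B, merged: 08:23–10:58, 14:47–15:56, 16:17–16:41, 21:03–21:36.
06:28–09:37 \ B = 06:28–08:23.
11:30–12:13: nothing removed.
13:03–13:51: nothing removed.
21:59–22:00: nothing removed.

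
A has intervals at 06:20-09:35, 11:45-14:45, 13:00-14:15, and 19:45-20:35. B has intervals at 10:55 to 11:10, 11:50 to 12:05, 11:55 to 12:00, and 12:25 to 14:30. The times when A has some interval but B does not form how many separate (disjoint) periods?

5

First set merges to 06:20-09:35, 11:45-14:45, 19:45-20:35.
Second set merges to 10:55-11:10, 11:50-12:05, 12:25-14:30.
A \ B = 06:20-09:35, 11:45-11:50, 12:05-12:25, 14:30-14:45, 19:45-20:35.
That is 5 disjoint pieces.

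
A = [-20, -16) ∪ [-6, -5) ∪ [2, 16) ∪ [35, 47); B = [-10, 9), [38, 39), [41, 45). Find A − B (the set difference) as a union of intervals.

[-20, -16): no B overlap → unchanged.
[-6, -5): fully covered by B → removed.
[2, 16) minus B → [9, 16).
[35, 47) minus B → [35, 38), [39, 41), [45, 47).

[-20, -16) ∪ [9, 16) ∪ [35, 38) ∪ [39, 41) ∪ [45, 47)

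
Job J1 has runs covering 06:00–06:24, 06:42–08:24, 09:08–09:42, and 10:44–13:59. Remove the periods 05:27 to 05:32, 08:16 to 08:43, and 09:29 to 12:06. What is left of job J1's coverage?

06:00–06:24, 06:42–08:16, 09:08–09:29, 12:06–13:59

06:00–06:24: no B overlap → unchanged.
06:42–08:24 minus B → 06:42–08:16.
09:08–09:42 minus B → 09:08–09:29.
10:44–13:59 minus B → 12:06–13:59.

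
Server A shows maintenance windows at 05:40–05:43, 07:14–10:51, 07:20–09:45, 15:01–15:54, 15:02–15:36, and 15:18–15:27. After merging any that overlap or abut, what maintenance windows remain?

07:14-10:51 is disjoint → start new block.
07:20-09:45 overlaps/touches 07:14-10:51 → extend to 07:14-10:51.
15:01-15:54 is disjoint → start new block.
15:02-15:36 overlaps/touches 15:01-15:54 → extend to 15:01-15:54.
15:18-15:27 overlaps/touches 15:01-15:54 → extend to 15:01-15:54.

05:40-05:43, 07:14-10:51, 15:01-15:54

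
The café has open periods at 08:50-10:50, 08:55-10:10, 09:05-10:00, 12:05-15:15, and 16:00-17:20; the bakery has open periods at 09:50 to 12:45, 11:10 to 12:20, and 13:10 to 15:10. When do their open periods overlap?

Merge the first list: 08:50–10:50, 12:05–15:15, 16:00–17:20.
Merge the second list: 09:50–12:45, 13:10–15:10.
08:50–10:50 meets the second set on 09:50–10:50.
12:05–15:15 meets the second set on 12:05–12:45, 13:10–15:10.
16:00–17:20: no overlap with the second set.

09:50–10:50, 12:05–12:45, 13:10–15:10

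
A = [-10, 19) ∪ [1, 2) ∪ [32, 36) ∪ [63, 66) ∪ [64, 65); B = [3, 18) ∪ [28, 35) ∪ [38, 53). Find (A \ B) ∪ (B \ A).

Merge the first list: [-10, 19), [32, 36), [63, 66).
A \ B = [-10, 3), [18, 19), [35, 36), [63, 66).
B \ A = [28, 32), [38, 53).
Union of the two gives the symmetric difference.

[-10, 3) ∪ [18, 19) ∪ [28, 32) ∪ [35, 36) ∪ [38, 53) ∪ [63, 66)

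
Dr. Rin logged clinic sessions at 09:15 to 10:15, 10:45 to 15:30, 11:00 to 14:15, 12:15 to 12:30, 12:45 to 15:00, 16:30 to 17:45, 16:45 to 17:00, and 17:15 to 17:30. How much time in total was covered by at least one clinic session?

7 h

Merged: 09:15–10:15, 10:45–15:30, 16:30–17:45.
Lengths: 1 h + 4 h 45 min + 1 h 15 min = 7 h.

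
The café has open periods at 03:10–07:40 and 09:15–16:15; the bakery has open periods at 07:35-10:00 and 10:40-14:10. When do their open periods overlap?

03:10–07:40 overlaps B on 07:35–07:40.
09:15–16:15 overlaps B on 09:15–10:00, 10:40–14:10.

07:35–07:40, 09:15–10:00, 10:40–14:10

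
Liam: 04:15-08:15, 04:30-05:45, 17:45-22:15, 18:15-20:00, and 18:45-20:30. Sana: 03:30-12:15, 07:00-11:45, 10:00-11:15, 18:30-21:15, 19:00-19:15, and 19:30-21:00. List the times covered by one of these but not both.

A, merged: 04:15-08:15, 17:45-22:15.
B, merged: 03:30-12:15, 18:30-21:15.
A but not B: 17:45-18:30, 21:15-22:15.
B but not A: 03:30-04:15, 08:15-12:15.
Combining gives A △ B.

03:30-04:15, 08:15-12:15, 17:45-18:30, 21:15-22:15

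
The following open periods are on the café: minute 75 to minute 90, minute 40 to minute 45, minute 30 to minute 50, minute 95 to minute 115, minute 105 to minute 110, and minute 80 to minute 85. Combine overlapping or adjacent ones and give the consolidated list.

Sort by start: minute 30 to minute 50, minute 40 to minute 45, minute 75 to minute 90, minute 80 to minute 85, minute 95 to minute 115, minute 105 to minute 110.
minute 40 to minute 45 overlaps/touches minute 30 to minute 50 → extend to minute 30 to minute 50.
minute 75 to minute 90 is disjoint → start new block.
minute 80 to minute 85 overlaps/touches minute 75 to minute 90 → extend to minute 75 to minute 90.
minute 95 to minute 115 is disjoint → start new block.
minute 105 to minute 110 overlaps/touches minute 95 to minute 115 → extend to minute 95 to minute 115.

minute 30 to minute 50, minute 75 to minute 90, minute 95 to minute 115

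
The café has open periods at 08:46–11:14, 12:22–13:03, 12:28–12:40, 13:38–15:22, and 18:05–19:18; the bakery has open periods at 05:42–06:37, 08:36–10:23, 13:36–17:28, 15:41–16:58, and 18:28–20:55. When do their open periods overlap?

08:46–10:23, 13:38–15:22, 18:28–19:18

First set merges to 08:46–11:14, 12:22–13:03, 13:38–15:22, 18:05–19:18.
Second set merges to 05:42–06:37, 08:36–10:23, 13:36–17:28, 18:28–20:55.
08:46–11:14 ∩ B → 08:46–10:23.
12:22–13:03 meets no B interval.
13:38–15:22 ∩ B → 13:38–15:22.
18:05–19:18 ∩ B → 18:28–19:18.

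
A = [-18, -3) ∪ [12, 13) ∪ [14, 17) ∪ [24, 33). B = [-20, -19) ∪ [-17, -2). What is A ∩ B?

[-18, -3) overlaps B on [-17, -3).
[12, 13) falls entirely outside B.
[14, 17) falls entirely outside B.
[24, 33) falls entirely outside B.

[-17, -3)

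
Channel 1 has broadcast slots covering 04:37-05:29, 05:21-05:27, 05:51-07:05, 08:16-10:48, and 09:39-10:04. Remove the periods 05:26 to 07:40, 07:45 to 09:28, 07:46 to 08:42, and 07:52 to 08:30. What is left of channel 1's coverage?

04:37–05:26, 09:28–10:48

Merge the first list: 04:37–05:29, 05:51–07:05, 08:16–10:48.
Merge the second list: 05:26–07:40, 07:45–09:28.
04:37–05:29 \ B = 04:37–05:26.
05:51–07:05: entirely removed.
08:16–10:48 \ B = 09:28–10:48.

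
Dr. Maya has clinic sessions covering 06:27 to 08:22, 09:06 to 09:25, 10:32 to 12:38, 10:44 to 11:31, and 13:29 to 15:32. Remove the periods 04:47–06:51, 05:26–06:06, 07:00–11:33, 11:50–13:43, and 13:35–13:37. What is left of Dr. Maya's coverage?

06:51-07:00, 11:33-11:50, 13:43-15:32

A, merged: 06:27-08:22, 09:06-09:25, 10:32-12:38, 13:29-15:32.
B, merged: 04:47-06:51, 07:00-11:33, 11:50-13:43.
06:27-08:22 minus B → 06:51-07:00.
09:06-09:25: fully covered by B → removed.
10:32-12:38 minus B → 11:33-11:50.
13:29-15:32 minus B → 13:43-15:32.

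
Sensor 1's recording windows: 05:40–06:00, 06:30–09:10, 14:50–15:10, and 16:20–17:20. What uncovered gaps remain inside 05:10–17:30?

05:10–05:40, 06:00–06:30, 09:10–14:50, 15:10–16:20, 17:20–17:30

After merging, the occupied span is 05:40–06:00, 06:30–09:10, 14:50–15:10, 16:20–17:20.
Complement within 05:10–17:30: 05:10–05:40, 06:00–06:30, 09:10–14:50, 15:10–16:20, 17:20–17:30.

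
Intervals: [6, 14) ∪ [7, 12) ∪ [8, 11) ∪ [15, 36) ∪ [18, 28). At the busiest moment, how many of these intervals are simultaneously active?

3

Sweep endpoints in order; track running count of active intervals.
Peak of 3 reached at 8.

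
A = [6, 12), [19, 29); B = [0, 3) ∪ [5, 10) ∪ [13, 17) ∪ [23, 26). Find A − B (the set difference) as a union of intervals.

[6, 12) minus B → [10, 12).
[19, 29) minus B → [19, 23), [26, 29).

[10, 12) ∪ [19, 23) ∪ [26, 29)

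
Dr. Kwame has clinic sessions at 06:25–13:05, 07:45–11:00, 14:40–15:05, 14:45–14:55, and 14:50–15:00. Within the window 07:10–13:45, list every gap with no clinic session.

13:05–13:45

The merged coverage is 06:25–13:05, 14:40–15:05.
Gaps within 07:10–13:45: 13:05–13:45.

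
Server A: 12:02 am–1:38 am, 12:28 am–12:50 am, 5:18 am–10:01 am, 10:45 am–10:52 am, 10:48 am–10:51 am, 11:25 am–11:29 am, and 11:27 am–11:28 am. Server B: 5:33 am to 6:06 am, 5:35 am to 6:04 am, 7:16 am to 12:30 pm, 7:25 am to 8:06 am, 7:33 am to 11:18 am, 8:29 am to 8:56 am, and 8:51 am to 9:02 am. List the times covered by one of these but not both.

Merge the first list: 12:02 am–1:38 am, 5:18 am–10:01 am, 10:45 am–10:52 am, 11:25 am–11:29 am.
Merge the second list: 5:33 am–6:06 am, 7:16 am–12:30 pm.
Only in the first: 12:02 am–1:38 am, 5:18 am–5:33 am, 6:06 am–7:16 am.
Only in the second: 10:01 am–10:45 am, 10:52 am–11:25 am, 11:29 am–12:30 pm.
Together these are the periods covered by exactly one.

12:02 am–1:38 am, 5:18 am–5:33 am, 6:06 am–7:16 am, 10:01 am–10:45 am, 10:52 am–11:25 am, 11:29 am–12:30 pm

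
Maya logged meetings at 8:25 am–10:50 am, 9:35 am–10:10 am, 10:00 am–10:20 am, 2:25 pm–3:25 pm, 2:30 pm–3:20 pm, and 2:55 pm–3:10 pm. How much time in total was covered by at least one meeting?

Merged: 8:25 am–10:50 am, 2:25 pm–3:25 pm.
Lengths: 2 h 25 min + 1 h = 3 h 25 min.

3 h 25 min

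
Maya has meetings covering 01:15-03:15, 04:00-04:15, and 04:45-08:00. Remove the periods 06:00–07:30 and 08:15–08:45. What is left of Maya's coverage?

01:15-03:15: no B overlap → unchanged.
04:00-04:15: no B overlap → unchanged.
04:45-08:00 minus B → 04:45-06:00, 07:30-08:00.

01:15-03:15, 04:00-04:15, 04:45-06:00, 07:30-08:00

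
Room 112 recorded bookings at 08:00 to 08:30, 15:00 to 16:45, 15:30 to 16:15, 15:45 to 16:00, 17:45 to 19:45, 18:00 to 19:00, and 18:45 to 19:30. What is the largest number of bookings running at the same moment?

3

Sweep endpoints in order; track running count of active intervals.
Peak of 3 reached at 15:45.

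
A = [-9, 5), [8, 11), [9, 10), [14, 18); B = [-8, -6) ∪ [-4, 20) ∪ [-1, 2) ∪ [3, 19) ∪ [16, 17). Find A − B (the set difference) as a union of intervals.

[-9, -8) ∪ [-6, -4)

A, merged: [-9, 5), [8, 11), [14, 18).
B, merged: [-8, -6), [-4, 20).
[-9, 5) with B removed leaves [-9, -8), [-6, -4).
[8, 11) lies entirely inside B → drops out.
[14, 18) lies entirely inside B → drops out.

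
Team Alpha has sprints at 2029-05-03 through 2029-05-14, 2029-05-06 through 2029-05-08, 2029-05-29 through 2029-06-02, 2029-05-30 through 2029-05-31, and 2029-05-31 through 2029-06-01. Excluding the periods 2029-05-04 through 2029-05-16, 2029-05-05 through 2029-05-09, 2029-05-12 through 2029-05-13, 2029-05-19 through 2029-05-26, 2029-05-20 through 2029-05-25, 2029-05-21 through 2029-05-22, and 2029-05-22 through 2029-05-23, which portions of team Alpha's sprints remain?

A, merged: 2029-05-03 through 2029-05-14, 2029-05-29 through 2029-06-02.
B, merged: 2029-05-04 through 2029-05-16, 2029-05-19 through 2029-05-26.
2029-05-03 through 2029-05-14 with B removed leaves 2029-05-03 through 2029-05-03.
2029-05-29 through 2029-06-02 is untouched.

2029-05-03 through 2029-05-03, 2029-05-29 through 2029-06-02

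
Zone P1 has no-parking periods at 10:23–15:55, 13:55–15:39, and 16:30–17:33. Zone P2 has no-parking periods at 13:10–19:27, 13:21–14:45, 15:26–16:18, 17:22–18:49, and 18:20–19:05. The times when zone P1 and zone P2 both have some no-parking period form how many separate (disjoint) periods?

2

Merge the first list: 10:23–15:55, 16:30–17:33.
Merge the second list: 13:10–19:27.
A ∩ B = 13:10–15:55, 16:30–17:33.
That is 2 disjoint pieces.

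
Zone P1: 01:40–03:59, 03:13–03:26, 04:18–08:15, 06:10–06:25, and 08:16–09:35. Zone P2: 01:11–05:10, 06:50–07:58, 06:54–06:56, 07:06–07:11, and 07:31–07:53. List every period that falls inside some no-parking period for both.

01:40–03:59, 04:18–05:10, 06:50–07:58

Merge the first list: 01:40–03:59, 04:18–08:15, 08:16–09:35.
Merge the second list: 01:11–05:10, 06:50–07:58.
01:40–03:59 overlaps B on 01:40–03:59.
04:18–08:15 overlaps B on 04:18–05:10, 06:50–07:58.
08:16–09:35 falls entirely outside B.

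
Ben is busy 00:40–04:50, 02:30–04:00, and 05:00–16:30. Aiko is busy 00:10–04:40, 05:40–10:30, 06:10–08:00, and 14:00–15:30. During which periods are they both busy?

First set merges to 00:40–04:50, 05:00–16:30.
Second set merges to 00:10–04:40, 05:40–10:30, 14:00–15:30.
00:40–04:50 overlaps B on 00:40–04:40.
05:00–16:30 overlaps B on 05:40–10:30, 14:00–15:30.

00:40–04:40, 05:40–10:30, 14:00–15:30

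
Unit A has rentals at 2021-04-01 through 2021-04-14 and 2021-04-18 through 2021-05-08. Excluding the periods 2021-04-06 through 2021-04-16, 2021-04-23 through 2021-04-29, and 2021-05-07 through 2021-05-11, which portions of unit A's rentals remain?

2021-04-01 through 2021-04-05, 2021-04-18 through 2021-04-22, 2021-04-30 through 2021-05-06

2021-04-01 through 2021-04-14 with B removed leaves 2021-04-01 through 2021-04-05.
2021-04-18 through 2021-05-08 with B removed leaves 2021-04-18 through 2021-04-22, 2021-04-30 through 2021-05-06.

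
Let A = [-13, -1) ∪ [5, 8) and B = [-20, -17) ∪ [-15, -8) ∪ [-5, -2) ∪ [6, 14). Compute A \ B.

[-13, -1) \ B = [-8, -5), [-2, -1).
[5, 8) \ B = [5, 6).

[-8, -5) ∪ [-2, -1) ∪ [5, 6)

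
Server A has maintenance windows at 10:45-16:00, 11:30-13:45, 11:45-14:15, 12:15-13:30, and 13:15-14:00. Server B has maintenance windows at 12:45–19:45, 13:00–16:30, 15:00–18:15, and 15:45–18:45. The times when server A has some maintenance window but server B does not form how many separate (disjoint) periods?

1

Merge the first list: 10:45-16:00.
Merge the second list: 12:45-19:45.
A \ B = 10:45-12:45.
That is 1 disjoint piece.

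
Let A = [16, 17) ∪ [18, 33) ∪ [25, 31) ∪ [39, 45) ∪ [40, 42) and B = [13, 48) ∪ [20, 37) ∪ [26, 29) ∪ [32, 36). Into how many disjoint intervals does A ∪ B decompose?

1

Merge the first list: [16, 17), [18, 33), [39, 45).
Merge the second list: [13, 48).
A ∪ B = [13, 48).
That is 1 disjoint piece.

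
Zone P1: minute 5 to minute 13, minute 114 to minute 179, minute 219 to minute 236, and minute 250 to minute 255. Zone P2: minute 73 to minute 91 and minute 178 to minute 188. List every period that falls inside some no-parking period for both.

minute 178 to minute 179

minute 5 to minute 13: no overlap with the second set.
minute 114 to minute 179 meets the second set on minute 178 to minute 179.
minute 219 to minute 236: no overlap with the second set.
minute 250 to minute 255: no overlap with the second set.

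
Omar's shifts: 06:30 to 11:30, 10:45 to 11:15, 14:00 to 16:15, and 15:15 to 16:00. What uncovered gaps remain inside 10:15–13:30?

11:30-13:30

After merging, the occupied span is 06:30-11:30, 14:00-16:15.
Complement within 10:15-13:30: 11:30-13:30.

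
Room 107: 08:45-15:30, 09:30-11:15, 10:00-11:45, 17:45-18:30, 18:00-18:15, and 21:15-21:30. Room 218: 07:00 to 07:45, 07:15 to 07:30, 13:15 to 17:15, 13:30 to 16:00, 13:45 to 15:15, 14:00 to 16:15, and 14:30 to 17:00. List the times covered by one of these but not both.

07:00–07:45, 08:45–13:15, 15:30–17:15, 17:45–18:30, 21:15–21:30

First set merges to 08:45–15:30, 17:45–18:30, 21:15–21:30.
Second set merges to 07:00–07:45, 13:15–17:15.
A but not B: 08:45–13:15, 17:45–18:30, 21:15–21:30.
B but not A: 07:00–07:45, 15:30–17:15.
Combining gives A △ B.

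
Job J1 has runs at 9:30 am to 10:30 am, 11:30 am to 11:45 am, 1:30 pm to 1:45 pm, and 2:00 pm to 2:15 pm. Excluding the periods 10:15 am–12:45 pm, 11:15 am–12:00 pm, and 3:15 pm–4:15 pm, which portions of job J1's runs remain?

9:30 am–10:15 am, 1:30 pm–1:45 pm, 2:00 pm–2:15 pm

B, merged: 10:15 am–12:45 pm, 3:15 pm–4:15 pm.
9:30 am–10:30 am with B removed leaves 9:30 am–10:15 am.
11:30 am–11:45 am lies entirely inside B → drops out.
1:30 pm–1:45 pm is untouched.
2:00 pm–2:15 pm is untouched.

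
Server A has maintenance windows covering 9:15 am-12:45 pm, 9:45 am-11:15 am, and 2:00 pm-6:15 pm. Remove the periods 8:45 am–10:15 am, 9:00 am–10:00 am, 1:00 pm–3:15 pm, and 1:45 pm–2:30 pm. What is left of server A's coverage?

10:15 am–12:45 pm, 3:15 pm–6:15 pm

First set merges to 9:15 am–12:45 pm, 2:00 pm–6:15 pm.
Second set merges to 8:45 am–10:15 am, 1:00 pm–3:15 pm.
9:15 am–12:45 pm with B removed leaves 10:15 am–12:45 pm.
2:00 pm–6:15 pm with B removed leaves 3:15 pm–6:15 pm.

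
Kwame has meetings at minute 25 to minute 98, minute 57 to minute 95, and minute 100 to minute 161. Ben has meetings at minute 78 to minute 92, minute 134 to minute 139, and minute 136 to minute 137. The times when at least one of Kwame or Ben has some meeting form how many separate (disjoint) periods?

A, merged: minute 25 to minute 98, minute 100 to minute 161.
B, merged: minute 78 to minute 92, minute 134 to minute 139.
A ∪ B = minute 25 to minute 98, minute 100 to minute 161.
That is 2 disjoint pieces.

2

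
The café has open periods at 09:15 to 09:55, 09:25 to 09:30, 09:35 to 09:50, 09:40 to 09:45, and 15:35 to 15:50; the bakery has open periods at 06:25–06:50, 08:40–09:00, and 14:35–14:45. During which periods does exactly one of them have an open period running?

06:25-06:50, 08:40-09:00, 09:15-09:55, 14:35-14:45, 15:35-15:50

Merge the first list: 09:15-09:55, 15:35-15:50.
A but not B: 09:15-09:55, 15:35-15:50.
B but not A: 06:25-06:50, 08:40-09:00, 14:35-14:45.
Combining gives A △ B.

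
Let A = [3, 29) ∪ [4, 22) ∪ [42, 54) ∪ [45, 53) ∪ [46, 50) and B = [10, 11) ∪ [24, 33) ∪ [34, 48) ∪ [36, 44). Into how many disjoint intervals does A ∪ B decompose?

2

A, merged: [3, 29), [42, 54).
B, merged: [10, 11), [24, 33), [34, 48).
A ∪ B = [3, 33), [34, 54).
That is 2 disjoint pieces.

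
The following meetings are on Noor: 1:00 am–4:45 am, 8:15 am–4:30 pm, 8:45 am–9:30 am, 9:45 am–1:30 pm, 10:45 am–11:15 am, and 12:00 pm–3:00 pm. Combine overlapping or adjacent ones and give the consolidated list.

1:00 am-4:45 am, 8:15 am-4:30 pm

8:15 am-4:30 pm is disjoint → start new block.
8:45 am-9:30 am overlaps/touches 8:15 am-4:30 pm → extend to 8:15 am-4:30 pm.
9:45 am-1:30 pm overlaps/touches 8:15 am-4:30 pm → extend to 8:15 am-4:30 pm.
10:45 am-11:15 am overlaps/touches 8:15 am-4:30 pm → extend to 8:15 am-4:30 pm.
12:00 pm-3:00 pm overlaps/touches 8:15 am-4:30 pm → extend to 8:15 am-4:30 pm.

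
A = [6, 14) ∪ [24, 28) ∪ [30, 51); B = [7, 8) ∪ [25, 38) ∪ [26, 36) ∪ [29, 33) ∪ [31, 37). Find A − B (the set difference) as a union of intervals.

B, merged: [7, 8), [25, 38).
[6, 14) \ B = [6, 7), [8, 14).
[24, 28) \ B = [24, 25).
[30, 51) \ B = [38, 51).

[6, 7) ∪ [8, 14) ∪ [24, 25) ∪ [38, 51)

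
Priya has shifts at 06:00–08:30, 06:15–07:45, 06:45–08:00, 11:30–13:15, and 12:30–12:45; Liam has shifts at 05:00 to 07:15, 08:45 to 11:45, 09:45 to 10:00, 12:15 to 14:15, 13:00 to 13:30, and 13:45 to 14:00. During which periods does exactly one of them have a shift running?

05:00–06:00, 07:15–08:30, 08:45–11:30, 11:45–12:15, 13:15–14:15

Merge the first list: 06:00–08:30, 11:30–13:15.
Merge the second list: 05:00–07:15, 08:45–11:45, 12:15–14:15.
Only in the first: 07:15–08:30, 11:45–12:15.
Only in the second: 05:00–06:00, 08:45–11:30, 13:15–14:15.
Together these are the periods covered by exactly one.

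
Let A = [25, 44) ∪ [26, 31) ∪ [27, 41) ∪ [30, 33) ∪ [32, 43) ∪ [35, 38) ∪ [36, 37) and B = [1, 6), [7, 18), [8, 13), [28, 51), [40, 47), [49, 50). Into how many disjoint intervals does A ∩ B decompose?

First set merges to [25, 44).
Second set merges to [1, 6), [7, 18), [28, 51).
A ∩ B = [28, 44).
That is 1 disjoint piece.

1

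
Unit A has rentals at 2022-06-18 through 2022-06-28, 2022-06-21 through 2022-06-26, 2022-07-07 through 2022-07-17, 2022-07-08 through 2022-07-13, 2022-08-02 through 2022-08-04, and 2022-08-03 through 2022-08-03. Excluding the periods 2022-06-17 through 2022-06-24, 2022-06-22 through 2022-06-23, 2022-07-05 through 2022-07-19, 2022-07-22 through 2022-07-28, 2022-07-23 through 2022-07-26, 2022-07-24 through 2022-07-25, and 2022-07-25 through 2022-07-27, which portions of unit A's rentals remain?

2022-06-25 through 2022-06-28, 2022-08-02 through 2022-08-04

Merge the first list: 2022-06-18 through 2022-06-28, 2022-07-07 through 2022-07-17, 2022-08-02 through 2022-08-04.
Merge the second list: 2022-06-17 through 2022-06-24, 2022-07-05 through 2022-07-19, 2022-07-22 through 2022-07-28.
2022-06-18 through 2022-06-28 \ B = 2022-06-25 through 2022-06-28.
2022-07-07 through 2022-07-17: entirely removed.
2022-08-02 through 2022-08-04: nothing removed.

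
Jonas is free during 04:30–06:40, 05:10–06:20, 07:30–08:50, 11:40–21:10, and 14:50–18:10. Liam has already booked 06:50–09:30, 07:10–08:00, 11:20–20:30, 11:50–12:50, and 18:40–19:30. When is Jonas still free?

04:30–06:40, 20:30–21:10

A, merged: 04:30–06:40, 07:30–08:50, 11:40–21:10.
B, merged: 06:50–09:30, 11:20–20:30.
04:30–06:40 is untouched.
07:30–08:50 lies entirely inside B → drops out.
11:40–21:10 with B removed leaves 20:30–21:10.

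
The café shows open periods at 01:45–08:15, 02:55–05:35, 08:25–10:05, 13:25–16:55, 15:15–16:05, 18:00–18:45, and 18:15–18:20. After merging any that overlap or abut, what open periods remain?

01:45–08:15, 08:25–10:05, 13:25–16:55, 18:00–18:45

02:55–05:35 overlaps/touches 01:45–08:15 → extend to 01:45–08:15.
08:25–10:05 is disjoint → start new block.
13:25–16:55 is disjoint → start new block.
15:15–16:05 overlaps/touches 13:25–16:55 → extend to 13:25–16:55.
18:00–18:45 is disjoint → start new block.
18:15–18:20 overlaps/touches 18:00–18:45 → extend to 18:00–18:45.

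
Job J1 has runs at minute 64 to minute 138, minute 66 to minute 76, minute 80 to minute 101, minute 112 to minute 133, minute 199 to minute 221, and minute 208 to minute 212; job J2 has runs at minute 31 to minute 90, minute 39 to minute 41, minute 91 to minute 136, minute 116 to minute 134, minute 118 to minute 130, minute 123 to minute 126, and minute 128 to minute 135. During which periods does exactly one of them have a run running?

minute 31 to minute 64, minute 90 to minute 91, minute 136 to minute 138, minute 199 to minute 221

First set merges to minute 64 to minute 138, minute 199 to minute 221.
Second set merges to minute 31 to minute 90, minute 91 to minute 136.
A \ B = minute 90 to minute 91, minute 136 to minute 138, minute 199 to minute 221.
B \ A = minute 31 to minute 64.
Union of the two gives the symmetric difference.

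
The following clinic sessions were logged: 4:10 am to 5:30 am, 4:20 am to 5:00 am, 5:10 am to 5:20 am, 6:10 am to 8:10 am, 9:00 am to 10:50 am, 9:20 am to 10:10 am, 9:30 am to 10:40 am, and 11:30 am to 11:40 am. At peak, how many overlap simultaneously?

At 9:30 am, 3 of the intervals are simultaneously active.
No point has more.

3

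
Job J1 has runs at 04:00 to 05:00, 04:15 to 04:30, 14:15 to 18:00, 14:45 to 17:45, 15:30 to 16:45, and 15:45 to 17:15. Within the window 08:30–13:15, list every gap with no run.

08:30-13:15

The merged coverage is 04:00-05:00, 14:15-18:00.
Complement within 08:30-13:15: 08:30-13:15.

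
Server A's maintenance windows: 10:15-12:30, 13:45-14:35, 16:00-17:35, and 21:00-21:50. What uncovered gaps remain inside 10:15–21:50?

After merging, the occupied span is 10:15–12:30, 13:45–14:35, 16:00–17:35, 21:00–21:50.
Uncovered inside 10:15–21:50: 12:30–13:45, 14:35–16:00, 17:35–21:00.

12:30–13:45, 14:35–16:00, 17:35–21:00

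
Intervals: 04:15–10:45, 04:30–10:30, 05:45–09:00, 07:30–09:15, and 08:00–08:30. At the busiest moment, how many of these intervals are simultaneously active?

Walk the sorted start/end points keeping a running depth.
The depth first hits 5 at 08:00.

5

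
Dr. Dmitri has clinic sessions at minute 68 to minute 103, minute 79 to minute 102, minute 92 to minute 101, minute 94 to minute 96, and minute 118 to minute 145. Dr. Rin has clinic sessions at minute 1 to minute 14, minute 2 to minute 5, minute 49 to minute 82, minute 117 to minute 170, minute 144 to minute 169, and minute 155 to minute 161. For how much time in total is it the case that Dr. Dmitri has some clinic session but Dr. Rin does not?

First set merges to minute 68 to minute 103, minute 118 to minute 145.
Second set merges to minute 1 to minute 14, minute 49 to minute 82, minute 117 to minute 170.
A \ B = minute 82 to minute 103.
Total: 21 minutes.

21 minutes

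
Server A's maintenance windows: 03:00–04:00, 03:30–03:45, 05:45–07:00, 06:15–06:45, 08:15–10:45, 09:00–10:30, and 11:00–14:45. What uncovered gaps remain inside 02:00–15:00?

After merging, the occupied span is 03:00-04:00, 05:45-07:00, 08:15-10:45, 11:00-14:45.
Gaps within 02:00-15:00: 02:00-03:00, 04:00-05:45, 07:00-08:15, 10:45-11:00, 14:45-15:00.

02:00-03:00, 04:00-05:45, 07:00-08:15, 10:45-11:00, 14:45-15:00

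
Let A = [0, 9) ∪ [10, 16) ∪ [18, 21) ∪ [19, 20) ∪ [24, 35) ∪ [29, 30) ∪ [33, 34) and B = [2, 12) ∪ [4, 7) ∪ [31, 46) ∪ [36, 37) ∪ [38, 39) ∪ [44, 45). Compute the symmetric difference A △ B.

A, merged: [0, 9), [10, 16), [18, 21), [24, 35).
B, merged: [2, 12), [31, 46).
A but not B: [0, 2), [12, 16), [18, 21), [24, 31).
B but not A: [9, 10), [35, 46).
Combining gives A △ B.

[0, 2) ∪ [9, 10) ∪ [12, 16) ∪ [18, 21) ∪ [24, 31) ∪ [35, 46)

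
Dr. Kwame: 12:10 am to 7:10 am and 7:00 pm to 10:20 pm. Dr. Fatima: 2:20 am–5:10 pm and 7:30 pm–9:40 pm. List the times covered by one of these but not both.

Only in the first: 12:10 am-2:20 am, 7:00 pm-7:30 pm, 9:40 pm-10:20 pm.
Only in the second: 7:10 am-5:10 pm.
Together these are the periods covered by exactly one.

12:10 am-2:20 am, 7:10 am-5:10 pm, 7:00 pm-7:30 pm, 9:40 pm-10:20 pm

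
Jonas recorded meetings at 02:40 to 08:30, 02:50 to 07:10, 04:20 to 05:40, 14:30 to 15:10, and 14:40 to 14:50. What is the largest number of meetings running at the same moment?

At 04:20, 3 of the intervals are simultaneously active.
No point has more.

3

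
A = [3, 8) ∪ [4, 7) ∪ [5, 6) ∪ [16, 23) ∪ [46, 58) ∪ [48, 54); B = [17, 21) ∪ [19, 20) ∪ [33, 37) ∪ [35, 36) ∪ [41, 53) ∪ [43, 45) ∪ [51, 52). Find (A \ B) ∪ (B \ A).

A, merged: [3, 8), [16, 23), [46, 58).
B, merged: [17, 21), [33, 37), [41, 53).
A \ B = [3, 8), [16, 17), [21, 23), [53, 58).
B \ A = [33, 37), [41, 46).
Union of the two gives the symmetric difference.

[3, 8) ∪ [16, 17) ∪ [21, 23) ∪ [33, 37) ∪ [41, 46) ∪ [53, 58)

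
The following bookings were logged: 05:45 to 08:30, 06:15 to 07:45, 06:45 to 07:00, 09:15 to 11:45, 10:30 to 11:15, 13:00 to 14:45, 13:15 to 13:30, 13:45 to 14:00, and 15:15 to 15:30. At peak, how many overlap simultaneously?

3

At 06:45, 3 of the intervals are simultaneously active.
No point has more.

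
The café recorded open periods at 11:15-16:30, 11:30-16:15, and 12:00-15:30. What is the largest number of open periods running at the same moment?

3

Sweep endpoints in order; track running count of active intervals.
Peak of 3 reached at 12:00.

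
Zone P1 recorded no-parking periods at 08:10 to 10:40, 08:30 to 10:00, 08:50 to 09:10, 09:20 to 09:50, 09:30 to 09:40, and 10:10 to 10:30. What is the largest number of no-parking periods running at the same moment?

4

At 09:30, 4 of the intervals are simultaneously active.
No point has more.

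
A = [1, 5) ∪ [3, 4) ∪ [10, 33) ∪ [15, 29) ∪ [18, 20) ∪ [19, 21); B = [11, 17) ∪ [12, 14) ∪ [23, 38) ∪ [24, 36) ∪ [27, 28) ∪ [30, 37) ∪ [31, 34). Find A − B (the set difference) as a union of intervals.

A, merged: [1, 5), [10, 33).
B, merged: [11, 17), [23, 38).
[1, 5) is untouched.
[10, 33) with B removed leaves [10, 11), [17, 23).

[1, 5) ∪ [10, 11) ∪ [17, 23)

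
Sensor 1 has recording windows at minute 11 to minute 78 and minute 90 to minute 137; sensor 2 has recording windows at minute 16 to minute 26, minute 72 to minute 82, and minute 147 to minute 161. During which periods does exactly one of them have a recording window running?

A \ B = minute 11 to minute 16, minute 26 to minute 72, minute 90 to minute 137.
B \ A = minute 78 to minute 82, minute 147 to minute 161.
Union of the two gives the symmetric difference.

minute 11 to minute 16, minute 26 to minute 72, minute 78 to minute 82, minute 90 to minute 137, minute 147 to minute 161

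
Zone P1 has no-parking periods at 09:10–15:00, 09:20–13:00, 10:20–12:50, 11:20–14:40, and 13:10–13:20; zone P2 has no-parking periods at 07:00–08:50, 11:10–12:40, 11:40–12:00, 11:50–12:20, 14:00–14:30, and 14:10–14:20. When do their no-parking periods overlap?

11:10–12:40, 14:00–14:30

A, merged: 09:10–15:00.
B, merged: 07:00–08:50, 11:10–12:40, 14:00–14:30.
09:10–15:00 ∩ B → 11:10–12:40, 14:00–14:30.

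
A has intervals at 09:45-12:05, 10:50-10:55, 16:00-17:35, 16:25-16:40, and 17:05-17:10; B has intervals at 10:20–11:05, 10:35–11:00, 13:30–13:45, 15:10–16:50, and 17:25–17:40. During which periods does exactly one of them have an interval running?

First set merges to 09:45–12:05, 16:00–17:35.
Second set merges to 10:20–11:05, 13:30–13:45, 15:10–16:50, 17:25–17:40.
A \ B = 09:45–10:20, 11:05–12:05, 16:50–17:25.
B \ A = 13:30–13:45, 15:10–16:00, 17:35–17:40.
Union of the two gives the symmetric difference.

09:45–10:20, 11:05–12:05, 13:30–13:45, 15:10–16:00, 16:50–17:25, 17:35–17:40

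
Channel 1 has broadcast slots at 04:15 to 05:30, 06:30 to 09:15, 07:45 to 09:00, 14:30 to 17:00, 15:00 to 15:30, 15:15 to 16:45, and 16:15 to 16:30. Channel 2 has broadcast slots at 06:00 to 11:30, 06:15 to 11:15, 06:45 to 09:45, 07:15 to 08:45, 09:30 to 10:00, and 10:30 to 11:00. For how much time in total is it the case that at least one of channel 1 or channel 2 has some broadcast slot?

First set merges to 04:15-05:30, 06:30-09:15, 14:30-17:00.
Second set merges to 06:00-11:30.
A ∪ B = 04:15-05:30, 06:00-11:30, 14:30-17:00.
Total: 1 h 15 min + 5 h 30 min + 2 h 30 min = 9 h 15 min.

9 h 15 min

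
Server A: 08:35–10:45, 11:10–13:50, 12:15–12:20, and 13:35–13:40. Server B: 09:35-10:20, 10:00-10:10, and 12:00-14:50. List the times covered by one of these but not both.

08:35-09:35, 10:20-10:45, 11:10-12:00, 13:50-14:50

A, merged: 08:35-10:45, 11:10-13:50.
B, merged: 09:35-10:20, 12:00-14:50.
A \ B = 08:35-09:35, 10:20-10:45, 11:10-12:00.
B \ A = 13:50-14:50.
Union of the two gives the symmetric difference.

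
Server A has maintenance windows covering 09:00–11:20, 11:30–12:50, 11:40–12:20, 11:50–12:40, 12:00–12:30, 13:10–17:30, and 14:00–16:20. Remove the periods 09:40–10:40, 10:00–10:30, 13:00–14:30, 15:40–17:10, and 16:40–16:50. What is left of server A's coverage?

09:00-09:40, 10:40-11:20, 11:30-12:50, 14:30-15:40, 17:10-17:30

First set merges to 09:00-11:20, 11:30-12:50, 13:10-17:30.
Second set merges to 09:40-10:40, 13:00-14:30, 15:40-17:10.
09:00-11:20 minus B → 09:00-09:40, 10:40-11:20.
11:30-12:50: no B overlap → unchanged.
13:10-17:30 minus B → 14:30-15:40, 17:10-17:30.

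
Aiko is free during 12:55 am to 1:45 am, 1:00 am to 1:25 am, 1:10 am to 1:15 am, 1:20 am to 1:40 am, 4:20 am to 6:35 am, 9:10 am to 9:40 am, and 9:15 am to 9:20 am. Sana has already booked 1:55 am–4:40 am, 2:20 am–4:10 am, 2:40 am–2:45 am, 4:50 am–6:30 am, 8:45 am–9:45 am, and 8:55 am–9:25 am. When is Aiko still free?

12:55 am–1:45 am, 4:40 am–4:50 am, 6:30 am–6:35 am

Merge the first list: 12:55 am–1:45 am, 4:20 am–6:35 am, 9:10 am–9:40 am.
Merge the second list: 1:55 am–4:40 am, 4:50 am–6:30 am, 8:45 am–9:45 am.
12:55 am–1:45 am is untouched.
4:20 am–6:35 am with B removed leaves 4:40 am–4:50 am, 6:30 am–6:35 am.
9:10 am–9:40 am lies entirely inside B → drops out.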